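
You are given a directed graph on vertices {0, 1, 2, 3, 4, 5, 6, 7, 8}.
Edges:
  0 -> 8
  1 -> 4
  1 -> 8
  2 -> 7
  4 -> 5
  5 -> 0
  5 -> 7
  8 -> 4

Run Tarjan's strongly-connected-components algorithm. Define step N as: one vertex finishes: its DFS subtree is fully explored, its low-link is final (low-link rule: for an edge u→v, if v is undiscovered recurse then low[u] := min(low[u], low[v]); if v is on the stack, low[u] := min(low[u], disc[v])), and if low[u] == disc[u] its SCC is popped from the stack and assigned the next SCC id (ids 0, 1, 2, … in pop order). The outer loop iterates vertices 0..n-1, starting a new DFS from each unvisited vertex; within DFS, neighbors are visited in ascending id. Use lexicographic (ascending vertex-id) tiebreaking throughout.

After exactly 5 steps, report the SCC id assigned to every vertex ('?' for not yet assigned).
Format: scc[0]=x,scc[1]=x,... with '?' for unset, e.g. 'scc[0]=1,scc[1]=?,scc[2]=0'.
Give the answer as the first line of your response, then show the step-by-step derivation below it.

scc[0]=1,scc[1]=?,scc[2]=?,scc[3]=?,scc[4]=1,scc[5]=1,scc[6]=?,scc[7]=0,scc[8]=1

step 1: low=(low[0]=0,low[1]=?,low[2]=?,low[3]=?,low[4]=2,low[5]=0,low[6]=?,low[7]=4,low[8]=1); scc=(scc[0]=?,scc[1]=?,scc[2]=?,scc[3]=?,scc[4]=?,scc[5]=?,scc[6]=?,scc[7]=0,scc[8]=?)
step 2: low=(low[0]=0,low[1]=?,low[2]=?,low[3]=?,low[4]=2,low[5]=0,low[6]=?,low[7]=4,low[8]=1); scc=(scc[0]=?,scc[1]=?,scc[2]=?,scc[3]=?,scc[4]=?,scc[5]=?,scc[6]=?,scc[7]=0,scc[8]=?)
step 3: low=(low[0]=0,low[1]=?,low[2]=?,low[3]=?,low[4]=0,low[5]=0,low[6]=?,low[7]=4,low[8]=1); scc=(scc[0]=?,scc[1]=?,scc[2]=?,scc[3]=?,scc[4]=?,scc[5]=?,scc[6]=?,scc[7]=0,scc[8]=?)
step 4: low=(low[0]=0,low[1]=?,low[2]=?,low[3]=?,low[4]=0,low[5]=0,low[6]=?,low[7]=4,low[8]=0); scc=(scc[0]=?,scc[1]=?,scc[2]=?,scc[3]=?,scc[4]=?,scc[5]=?,scc[6]=?,scc[7]=0,scc[8]=?)
step 5: low=(low[0]=0,low[1]=?,low[2]=?,low[3]=?,low[4]=0,low[5]=0,low[6]=?,low[7]=4,low[8]=0); scc=(scc[0]=1,scc[1]=?,scc[2]=?,scc[3]=?,scc[4]=1,scc[5]=1,scc[6]=?,scc[7]=0,scc[8]=1)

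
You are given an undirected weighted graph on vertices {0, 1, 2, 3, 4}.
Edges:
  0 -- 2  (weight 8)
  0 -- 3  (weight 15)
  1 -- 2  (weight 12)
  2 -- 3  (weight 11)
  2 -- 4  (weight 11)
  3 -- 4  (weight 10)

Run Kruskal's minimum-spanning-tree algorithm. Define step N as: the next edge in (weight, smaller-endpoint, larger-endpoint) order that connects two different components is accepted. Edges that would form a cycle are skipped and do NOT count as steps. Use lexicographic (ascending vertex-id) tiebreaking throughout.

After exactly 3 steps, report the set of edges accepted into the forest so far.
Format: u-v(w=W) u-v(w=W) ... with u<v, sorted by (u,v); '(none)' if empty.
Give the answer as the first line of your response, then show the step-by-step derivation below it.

0-2(w=8) 2-3(w=11) 3-4(w=10)

step 1: add edge 0-2 (w=8); MST = {0-2(w=8)}
step 2: add edge 3-4 (w=10); MST = {0-2(w=8) 3-4(w=10)}
step 3: add edge 2-3 (w=11); MST = {0-2(w=8) 2-3(w=11) 3-4(w=10)}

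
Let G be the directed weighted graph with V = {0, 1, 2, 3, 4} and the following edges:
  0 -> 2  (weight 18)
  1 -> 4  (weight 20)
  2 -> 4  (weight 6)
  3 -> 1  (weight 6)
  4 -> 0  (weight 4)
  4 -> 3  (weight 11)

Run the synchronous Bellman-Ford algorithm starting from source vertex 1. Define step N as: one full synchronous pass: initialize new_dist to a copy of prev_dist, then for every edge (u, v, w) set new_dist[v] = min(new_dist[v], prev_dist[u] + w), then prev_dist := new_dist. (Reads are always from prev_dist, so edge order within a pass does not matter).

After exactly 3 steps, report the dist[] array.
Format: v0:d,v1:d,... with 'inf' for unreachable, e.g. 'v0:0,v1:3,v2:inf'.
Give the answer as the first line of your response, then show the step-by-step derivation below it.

v0:24,v1:0,v2:42,v3:31,v4:20

step 1: dist = v0:inf,v1:0,v2:inf,v3:inf,v4:20
step 2: dist = v0:24,v1:0,v2:inf,v3:31,v4:20
step 3: dist = v0:24,v1:0,v2:42,v3:31,v4:20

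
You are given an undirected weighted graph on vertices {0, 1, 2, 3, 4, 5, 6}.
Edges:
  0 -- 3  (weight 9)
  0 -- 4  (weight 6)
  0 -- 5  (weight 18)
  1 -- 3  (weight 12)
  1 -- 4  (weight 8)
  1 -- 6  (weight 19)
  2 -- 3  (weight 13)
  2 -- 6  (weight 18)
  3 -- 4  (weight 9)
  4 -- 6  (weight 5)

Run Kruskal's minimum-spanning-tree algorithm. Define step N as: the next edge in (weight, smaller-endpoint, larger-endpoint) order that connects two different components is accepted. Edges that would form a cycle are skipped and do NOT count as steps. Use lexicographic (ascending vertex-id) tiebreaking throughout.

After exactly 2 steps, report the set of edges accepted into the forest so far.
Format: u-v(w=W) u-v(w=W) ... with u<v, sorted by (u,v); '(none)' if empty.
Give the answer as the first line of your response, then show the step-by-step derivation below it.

0-4(w=6) 4-6(w=5)

step 1: add edge 4-6 (w=5); MST = {4-6(w=5)}
step 2: add edge 0-4 (w=6); MST = {0-4(w=6) 4-6(w=5)}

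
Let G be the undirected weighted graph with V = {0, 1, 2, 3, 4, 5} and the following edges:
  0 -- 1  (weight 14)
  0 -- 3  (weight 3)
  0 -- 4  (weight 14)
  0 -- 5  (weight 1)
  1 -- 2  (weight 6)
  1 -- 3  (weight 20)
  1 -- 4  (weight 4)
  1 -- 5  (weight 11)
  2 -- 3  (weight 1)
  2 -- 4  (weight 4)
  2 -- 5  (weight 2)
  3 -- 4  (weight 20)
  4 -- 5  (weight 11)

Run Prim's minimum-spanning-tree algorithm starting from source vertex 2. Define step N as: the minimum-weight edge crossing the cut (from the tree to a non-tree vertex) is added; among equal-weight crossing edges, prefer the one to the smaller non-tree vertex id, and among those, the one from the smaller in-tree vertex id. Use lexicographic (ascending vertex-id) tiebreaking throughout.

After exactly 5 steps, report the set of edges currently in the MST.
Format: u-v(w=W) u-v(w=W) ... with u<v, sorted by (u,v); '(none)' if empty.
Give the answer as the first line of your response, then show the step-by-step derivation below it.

0-5(w=1) 1-4(w=4) 2-3(w=1) 2-4(w=4) 2-5(w=2)

step 1: add edge 2-3 (w=1); MST = {2-3(w=1)}
step 2: add edge 2-5 (w=2); MST = {2-3(w=1) 2-5(w=2)}
step 3: add edge 0-5 (w=1); MST = {0-5(w=1) 2-3(w=1) 2-5(w=2)}
step 4: add edge 2-4 (w=4); MST = {0-5(w=1) 2-3(w=1) 2-4(w=4) 2-5(w=2)}
step 5: add edge 1-4 (w=4); MST = {0-5(w=1) 1-4(w=4) 2-3(w=1) 2-4(w=4) 2-5(w=2)}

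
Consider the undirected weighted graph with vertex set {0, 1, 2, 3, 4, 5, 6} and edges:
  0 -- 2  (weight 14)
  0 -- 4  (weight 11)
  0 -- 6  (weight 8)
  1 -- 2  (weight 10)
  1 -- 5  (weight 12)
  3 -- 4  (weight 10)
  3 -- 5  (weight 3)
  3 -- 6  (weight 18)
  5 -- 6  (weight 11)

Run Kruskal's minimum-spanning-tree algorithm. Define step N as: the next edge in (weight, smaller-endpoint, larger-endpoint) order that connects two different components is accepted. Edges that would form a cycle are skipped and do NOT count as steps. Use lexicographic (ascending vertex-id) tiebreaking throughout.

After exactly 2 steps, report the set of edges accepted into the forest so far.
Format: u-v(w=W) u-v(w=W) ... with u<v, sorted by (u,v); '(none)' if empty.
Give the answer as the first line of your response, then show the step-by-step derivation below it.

0-6(w=8) 3-5(w=3)

step 1: add edge 3-5 (w=3); MST = {3-5(w=3)}
step 2: add edge 0-6 (w=8); MST = {0-6(w=8) 3-5(w=3)}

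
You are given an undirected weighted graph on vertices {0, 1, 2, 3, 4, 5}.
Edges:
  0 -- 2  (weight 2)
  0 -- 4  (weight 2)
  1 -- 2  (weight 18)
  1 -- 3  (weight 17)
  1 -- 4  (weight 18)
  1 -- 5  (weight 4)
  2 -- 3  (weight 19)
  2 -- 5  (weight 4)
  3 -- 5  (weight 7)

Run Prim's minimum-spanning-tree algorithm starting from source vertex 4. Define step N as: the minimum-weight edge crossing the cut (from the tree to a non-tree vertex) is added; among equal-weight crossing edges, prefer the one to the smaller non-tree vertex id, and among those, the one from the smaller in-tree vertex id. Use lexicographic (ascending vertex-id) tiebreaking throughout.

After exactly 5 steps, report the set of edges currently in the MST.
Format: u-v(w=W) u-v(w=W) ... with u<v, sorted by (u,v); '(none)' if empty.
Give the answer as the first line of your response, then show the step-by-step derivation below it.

0-2(w=2) 0-4(w=2) 1-5(w=4) 2-5(w=4) 3-5(w=7)

step 1: add edge 0-4 (w=2); MST = {0-4(w=2)}
step 2: add edge 0-2 (w=2); MST = {0-2(w=2) 0-4(w=2)}
step 3: add edge 2-5 (w=4); MST = {0-2(w=2) 0-4(w=2) 2-5(w=4)}
step 4: add edge 1-5 (w=4); MST = {0-2(w=2) 0-4(w=2) 1-5(w=4) 2-5(w=4)}
step 5: add edge 3-5 (w=7); MST = {0-2(w=2) 0-4(w=2) 1-5(w=4) 2-5(w=4) 3-5(w=7)}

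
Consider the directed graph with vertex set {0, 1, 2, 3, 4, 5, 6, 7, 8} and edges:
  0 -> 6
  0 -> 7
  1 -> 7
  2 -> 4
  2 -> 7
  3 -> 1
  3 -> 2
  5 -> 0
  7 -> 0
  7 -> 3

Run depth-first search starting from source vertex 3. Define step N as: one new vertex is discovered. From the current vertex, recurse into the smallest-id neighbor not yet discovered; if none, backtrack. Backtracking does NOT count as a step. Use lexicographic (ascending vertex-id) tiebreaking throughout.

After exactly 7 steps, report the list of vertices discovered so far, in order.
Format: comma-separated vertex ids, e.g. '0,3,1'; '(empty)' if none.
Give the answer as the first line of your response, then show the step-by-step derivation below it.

3,1,7,0,6,2,4

step 1: discover 3; path=3; order=3
step 2: discover 1; path=3>1; order=3,1
step 3: discover 7; path=3>1>7; order=3,1,7
step 4: discover 0; path=3>1>7>0; order=3,1,7,0
step 5: discover 6; path=3>1>7>0>6; order=3,1,7,0,6
step 6: discover 2; path=3>2; order=3,1,7,0,6,2
step 7: discover 4; path=3>2>4; order=3,1,7,0,6,2,4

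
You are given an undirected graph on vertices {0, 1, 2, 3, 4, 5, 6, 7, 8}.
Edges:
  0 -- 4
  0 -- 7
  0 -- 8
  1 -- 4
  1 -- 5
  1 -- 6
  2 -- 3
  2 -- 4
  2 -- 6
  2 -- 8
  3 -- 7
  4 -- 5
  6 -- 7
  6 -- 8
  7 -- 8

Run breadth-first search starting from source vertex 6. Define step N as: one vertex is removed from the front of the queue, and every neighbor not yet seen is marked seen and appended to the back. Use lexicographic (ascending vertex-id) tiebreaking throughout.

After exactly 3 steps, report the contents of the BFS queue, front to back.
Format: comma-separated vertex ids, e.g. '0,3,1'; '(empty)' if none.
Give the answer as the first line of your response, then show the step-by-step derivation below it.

7,8,4,5,3

step 1: dequeue 6; queue=[1,2,7,8]; order=6
step 2: dequeue 1; queue=[2,7,8,4,5]; order=6,1
step 3: dequeue 2; queue=[7,8,4,5,3]; order=6,1,2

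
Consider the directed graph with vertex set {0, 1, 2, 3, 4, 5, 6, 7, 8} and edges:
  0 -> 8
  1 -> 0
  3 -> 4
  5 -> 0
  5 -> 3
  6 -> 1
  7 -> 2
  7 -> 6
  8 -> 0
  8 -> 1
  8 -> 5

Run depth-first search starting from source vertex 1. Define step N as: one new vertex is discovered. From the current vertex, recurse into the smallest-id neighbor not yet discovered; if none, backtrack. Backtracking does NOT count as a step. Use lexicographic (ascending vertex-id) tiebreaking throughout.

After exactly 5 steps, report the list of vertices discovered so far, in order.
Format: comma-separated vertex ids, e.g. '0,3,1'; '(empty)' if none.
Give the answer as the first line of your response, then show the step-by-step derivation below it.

1,0,8,5,3

step 1: discover 1; path=1; order=1
step 2: discover 0; path=1>0; order=1,0
step 3: discover 8; path=1>0>8; order=1,0,8
step 4: discover 5; path=1>0>8>5; order=1,0,8,5
step 5: discover 3; path=1>0>8>5>3; order=1,0,8,5,3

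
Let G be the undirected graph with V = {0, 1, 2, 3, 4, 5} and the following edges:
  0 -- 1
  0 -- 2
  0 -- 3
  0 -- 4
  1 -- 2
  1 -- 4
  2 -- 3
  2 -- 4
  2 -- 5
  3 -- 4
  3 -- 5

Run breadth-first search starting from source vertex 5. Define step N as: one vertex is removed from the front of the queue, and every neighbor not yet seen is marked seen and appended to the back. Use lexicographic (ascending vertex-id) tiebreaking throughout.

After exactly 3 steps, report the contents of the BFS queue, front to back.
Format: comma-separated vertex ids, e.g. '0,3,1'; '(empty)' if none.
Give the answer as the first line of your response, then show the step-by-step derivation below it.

0,1,4

step 1: dequeue 5; queue=[2,3]; order=5
step 2: dequeue 2; queue=[3,0,1,4]; order=5,2
step 3: dequeue 3; queue=[0,1,4]; order=5,2,3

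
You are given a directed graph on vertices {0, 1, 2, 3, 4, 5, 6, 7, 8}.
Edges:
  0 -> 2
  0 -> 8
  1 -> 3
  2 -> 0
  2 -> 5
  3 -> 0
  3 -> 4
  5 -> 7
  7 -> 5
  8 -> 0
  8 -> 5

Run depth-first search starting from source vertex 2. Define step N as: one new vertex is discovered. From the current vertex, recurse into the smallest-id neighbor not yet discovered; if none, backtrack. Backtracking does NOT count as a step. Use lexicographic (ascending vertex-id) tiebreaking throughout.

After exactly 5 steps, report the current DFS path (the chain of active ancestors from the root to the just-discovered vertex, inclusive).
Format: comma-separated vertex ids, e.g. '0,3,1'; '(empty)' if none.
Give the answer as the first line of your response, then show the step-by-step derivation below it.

2,0,8,5,7

step 1: discover 2; path=2; order=2
step 2: discover 0; path=2>0; order=2,0
step 3: discover 8; path=2>0>8; order=2,0,8
step 4: discover 5; path=2>0>8>5; order=2,0,8,5
step 5: discover 7; path=2>0>8>5>7; order=2,0,8,5,7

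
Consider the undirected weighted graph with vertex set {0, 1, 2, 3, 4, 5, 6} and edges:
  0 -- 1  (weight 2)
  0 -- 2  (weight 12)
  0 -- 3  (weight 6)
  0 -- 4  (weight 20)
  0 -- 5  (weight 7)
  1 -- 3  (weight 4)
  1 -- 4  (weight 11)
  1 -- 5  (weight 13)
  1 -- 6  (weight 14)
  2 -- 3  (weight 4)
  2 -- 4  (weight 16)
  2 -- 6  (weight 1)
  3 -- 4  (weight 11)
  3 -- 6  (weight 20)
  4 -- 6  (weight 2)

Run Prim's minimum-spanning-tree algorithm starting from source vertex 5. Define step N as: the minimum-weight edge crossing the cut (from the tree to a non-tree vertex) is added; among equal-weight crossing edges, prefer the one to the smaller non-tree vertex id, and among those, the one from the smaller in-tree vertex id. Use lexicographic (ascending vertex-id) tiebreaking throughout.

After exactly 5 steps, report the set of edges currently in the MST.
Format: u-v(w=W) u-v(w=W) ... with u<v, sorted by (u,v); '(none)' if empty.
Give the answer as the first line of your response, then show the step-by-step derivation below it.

0-1(w=2) 0-5(w=7) 1-3(w=4) 2-3(w=4) 2-6(w=1)

step 1: add edge 0-5 (w=7); MST = {0-5(w=7)}
step 2: add edge 0-1 (w=2); MST = {0-1(w=2) 0-5(w=7)}
step 3: add edge 1-3 (w=4); MST = {0-1(w=2) 0-5(w=7) 1-3(w=4)}
step 4: add edge 2-3 (w=4); MST = {0-1(w=2) 0-5(w=7) 1-3(w=4) 2-3(w=4)}
step 5: add edge 2-6 (w=1); MST = {0-1(w=2) 0-5(w=7) 1-3(w=4) 2-3(w=4) 2-6(w=1)}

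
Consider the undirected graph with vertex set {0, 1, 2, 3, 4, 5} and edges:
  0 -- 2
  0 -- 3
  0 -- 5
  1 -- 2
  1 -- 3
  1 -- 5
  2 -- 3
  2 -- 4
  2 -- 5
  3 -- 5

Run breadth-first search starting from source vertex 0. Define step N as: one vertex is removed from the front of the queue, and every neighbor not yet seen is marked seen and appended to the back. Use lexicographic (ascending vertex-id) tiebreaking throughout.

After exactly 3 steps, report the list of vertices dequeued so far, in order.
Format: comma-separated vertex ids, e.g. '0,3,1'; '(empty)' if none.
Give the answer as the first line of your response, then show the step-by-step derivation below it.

0,2,3

step 1: dequeue 0; queue=[2,3,5]; order=0
step 2: dequeue 2; queue=[3,5,1,4]; order=0,2
step 3: dequeue 3; queue=[5,1,4]; order=0,2,3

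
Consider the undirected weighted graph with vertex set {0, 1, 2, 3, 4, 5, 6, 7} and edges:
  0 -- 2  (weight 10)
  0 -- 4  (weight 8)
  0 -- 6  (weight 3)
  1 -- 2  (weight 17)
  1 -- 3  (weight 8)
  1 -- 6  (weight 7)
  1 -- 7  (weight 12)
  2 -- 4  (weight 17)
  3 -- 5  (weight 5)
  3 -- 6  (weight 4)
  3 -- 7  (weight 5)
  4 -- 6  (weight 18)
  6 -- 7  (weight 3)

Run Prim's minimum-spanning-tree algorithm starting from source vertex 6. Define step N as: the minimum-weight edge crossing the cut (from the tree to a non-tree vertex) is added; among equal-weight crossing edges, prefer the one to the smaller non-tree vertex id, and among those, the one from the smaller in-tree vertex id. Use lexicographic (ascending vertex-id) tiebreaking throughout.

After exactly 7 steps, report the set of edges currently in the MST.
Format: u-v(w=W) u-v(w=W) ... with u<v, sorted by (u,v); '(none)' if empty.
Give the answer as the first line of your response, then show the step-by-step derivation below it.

0-2(w=10) 0-4(w=8) 0-6(w=3) 1-6(w=7) 3-5(w=5) 3-6(w=4) 6-7(w=3)

step 1: add edge 0-6 (w=3); MST = {0-6(w=3)}
step 2: add edge 6-7 (w=3); MST = {0-6(w=3) 6-7(w=3)}
step 3: add edge 3-6 (w=4); MST = {0-6(w=3) 3-6(w=4) 6-7(w=3)}
step 4: add edge 3-5 (w=5); MST = {0-6(w=3) 3-5(w=5) 3-6(w=4) 6-7(w=3)}
step 5: add edge 1-6 (w=7); MST = {0-6(w=3) 1-6(w=7) 3-5(w=5) 3-6(w=4) 6-7(w=3)}
step 6: add edge 0-4 (w=8); MST = {0-4(w=8) 0-6(w=3) 1-6(w=7) 3-5(w=5) 3-6(w=4) 6-7(w=3)}
step 7: add edge 0-2 (w=10); MST = {0-2(w=10) 0-4(w=8) 0-6(w=3) 1-6(w=7) 3-5(w=5) 3-6(w=4) 6-7(w=3)}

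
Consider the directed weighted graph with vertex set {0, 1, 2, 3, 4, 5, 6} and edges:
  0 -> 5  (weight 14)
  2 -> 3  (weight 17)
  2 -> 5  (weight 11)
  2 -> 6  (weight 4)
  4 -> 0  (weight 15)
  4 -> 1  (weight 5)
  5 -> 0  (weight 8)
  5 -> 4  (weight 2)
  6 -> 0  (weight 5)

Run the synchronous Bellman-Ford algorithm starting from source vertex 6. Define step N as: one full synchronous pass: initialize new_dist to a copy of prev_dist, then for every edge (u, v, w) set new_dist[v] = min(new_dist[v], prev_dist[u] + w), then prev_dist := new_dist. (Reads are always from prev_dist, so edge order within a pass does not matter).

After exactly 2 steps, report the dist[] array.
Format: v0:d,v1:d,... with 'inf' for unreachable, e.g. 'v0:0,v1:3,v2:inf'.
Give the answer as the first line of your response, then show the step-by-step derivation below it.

v0:5,v1:inf,v2:inf,v3:inf,v4:inf,v5:19,v6:0

step 1: dist = v0:5,v1:inf,v2:inf,v3:inf,v4:inf,v5:inf,v6:0
step 2: dist = v0:5,v1:inf,v2:inf,v3:inf,v4:inf,v5:19,v6:0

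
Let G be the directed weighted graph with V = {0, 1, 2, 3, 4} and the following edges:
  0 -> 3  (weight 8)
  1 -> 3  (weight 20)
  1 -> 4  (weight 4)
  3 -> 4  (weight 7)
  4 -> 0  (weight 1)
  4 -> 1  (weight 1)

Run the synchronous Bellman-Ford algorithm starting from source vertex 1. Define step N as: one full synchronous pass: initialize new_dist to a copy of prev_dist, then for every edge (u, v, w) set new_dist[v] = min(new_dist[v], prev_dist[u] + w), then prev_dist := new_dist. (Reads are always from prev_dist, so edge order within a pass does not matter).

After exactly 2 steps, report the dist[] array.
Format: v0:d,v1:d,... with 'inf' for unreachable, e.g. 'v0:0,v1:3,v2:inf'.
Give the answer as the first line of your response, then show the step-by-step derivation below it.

v0:5,v1:0,v2:inf,v3:20,v4:4

step 1: dist = v0:inf,v1:0,v2:inf,v3:20,v4:4
step 2: dist = v0:5,v1:0,v2:inf,v3:20,v4:4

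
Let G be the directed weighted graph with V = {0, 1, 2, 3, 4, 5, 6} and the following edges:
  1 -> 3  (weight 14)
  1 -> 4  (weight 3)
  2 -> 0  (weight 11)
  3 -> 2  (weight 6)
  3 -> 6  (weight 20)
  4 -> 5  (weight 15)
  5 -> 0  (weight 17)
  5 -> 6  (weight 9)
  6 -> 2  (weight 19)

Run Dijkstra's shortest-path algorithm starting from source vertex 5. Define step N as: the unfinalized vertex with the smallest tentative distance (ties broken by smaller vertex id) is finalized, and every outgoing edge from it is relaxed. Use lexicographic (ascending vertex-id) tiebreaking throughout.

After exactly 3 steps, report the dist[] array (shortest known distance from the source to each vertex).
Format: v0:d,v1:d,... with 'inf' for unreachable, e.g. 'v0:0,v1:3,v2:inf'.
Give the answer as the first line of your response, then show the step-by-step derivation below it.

v0:17,v1:inf,v2:28,v3:inf,v4:inf,v5:0,v6:9

step 1: dist = v0:17,v1:inf,v2:inf,v3:inf,v4:inf,v5:0,v6:9
step 2: dist = v0:17,v1:inf,v2:28,v3:inf,v4:inf,v5:0,v6:9
step 3: dist = v0:17,v1:inf,v2:28,v3:inf,v4:inf,v5:0,v6:9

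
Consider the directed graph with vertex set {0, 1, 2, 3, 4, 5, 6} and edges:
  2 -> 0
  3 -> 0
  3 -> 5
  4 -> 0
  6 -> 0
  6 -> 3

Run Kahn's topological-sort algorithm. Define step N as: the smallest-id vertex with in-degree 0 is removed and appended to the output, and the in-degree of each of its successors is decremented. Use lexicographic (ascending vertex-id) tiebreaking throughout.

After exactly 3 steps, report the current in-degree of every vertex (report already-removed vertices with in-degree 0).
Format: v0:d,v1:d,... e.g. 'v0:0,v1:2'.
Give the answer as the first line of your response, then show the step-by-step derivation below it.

v0:2,v1:0,v2:0,v3:1,v4:0,v5:1,v6:0

step 1: output 1; order=[1]; indeg=(4,0,0,1,0,1,0)
step 2: output 2; order=[1,2]; indeg=(3,0,0,1,0,1,0)
step 3: output 4; order=[1,2,4]; indeg=(2,0,0,1,0,1,0)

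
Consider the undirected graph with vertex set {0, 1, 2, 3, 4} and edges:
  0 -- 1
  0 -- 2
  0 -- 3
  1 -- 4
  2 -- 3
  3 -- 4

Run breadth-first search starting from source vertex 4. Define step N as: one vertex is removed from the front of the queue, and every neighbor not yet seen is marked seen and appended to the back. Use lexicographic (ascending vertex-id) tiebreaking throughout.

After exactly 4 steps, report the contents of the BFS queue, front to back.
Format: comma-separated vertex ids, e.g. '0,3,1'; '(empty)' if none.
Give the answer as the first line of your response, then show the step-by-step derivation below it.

2

step 1: dequeue 4; queue=[1,3]; order=4
step 2: dequeue 1; queue=[3,0]; order=4,1
step 3: dequeue 3; queue=[0,2]; order=4,1,3
step 4: dequeue 0; queue=[2]; order=4,1,3,0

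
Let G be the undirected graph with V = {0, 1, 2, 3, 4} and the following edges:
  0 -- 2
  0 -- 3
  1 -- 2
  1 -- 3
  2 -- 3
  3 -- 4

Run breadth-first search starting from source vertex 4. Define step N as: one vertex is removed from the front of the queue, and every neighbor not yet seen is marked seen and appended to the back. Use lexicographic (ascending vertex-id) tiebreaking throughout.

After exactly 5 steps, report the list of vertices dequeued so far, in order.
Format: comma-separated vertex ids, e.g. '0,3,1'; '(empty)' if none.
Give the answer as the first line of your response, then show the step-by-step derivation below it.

4,3,0,1,2

step 1: dequeue 4; queue=[3]; order=4
step 2: dequeue 3; queue=[0,1,2]; order=4,3
step 3: dequeue 0; queue=[1,2]; order=4,3,0
step 4: dequeue 1; queue=[2]; order=4,3,0,1
step 5: dequeue 2; queue=[(empty)]; order=4,3,0,1,2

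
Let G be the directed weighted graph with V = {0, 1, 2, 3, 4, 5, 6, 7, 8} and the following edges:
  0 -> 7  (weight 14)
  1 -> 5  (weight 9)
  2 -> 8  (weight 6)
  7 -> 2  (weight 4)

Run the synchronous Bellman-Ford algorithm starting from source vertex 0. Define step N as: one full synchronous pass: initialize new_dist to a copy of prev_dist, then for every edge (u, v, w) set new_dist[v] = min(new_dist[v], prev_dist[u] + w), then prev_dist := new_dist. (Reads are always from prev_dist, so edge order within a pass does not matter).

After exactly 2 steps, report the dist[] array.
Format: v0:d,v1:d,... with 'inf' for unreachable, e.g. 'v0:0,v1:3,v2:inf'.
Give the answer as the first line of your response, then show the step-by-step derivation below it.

v0:0,v1:inf,v2:18,v3:inf,v4:inf,v5:inf,v6:inf,v7:14,v8:inf

step 1: dist = v0:0,v1:inf,v2:inf,v3:inf,v4:inf,v5:inf,v6:inf,v7:14,v8:inf
step 2: dist = v0:0,v1:inf,v2:18,v3:inf,v4:inf,v5:inf,v6:inf,v7:14,v8:inf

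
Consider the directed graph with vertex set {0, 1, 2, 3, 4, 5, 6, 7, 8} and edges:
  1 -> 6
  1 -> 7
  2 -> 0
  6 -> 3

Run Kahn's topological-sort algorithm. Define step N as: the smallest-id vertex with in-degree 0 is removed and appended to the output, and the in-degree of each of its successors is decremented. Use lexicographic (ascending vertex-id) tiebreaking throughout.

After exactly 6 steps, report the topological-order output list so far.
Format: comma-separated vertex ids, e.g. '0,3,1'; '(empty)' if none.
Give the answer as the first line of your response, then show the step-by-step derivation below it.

1,2,0,4,5,6

step 1: output 1; order=[1]; indeg=(1,0,0,1,0,0,0,0,0)
step 2: output 2; order=[1,2]; indeg=(0,0,0,1,0,0,0,0,0)
step 3: output 0; order=[1,2,0]; indeg=(0,0,0,1,0,0,0,0,0)
step 4: output 4; order=[1,2,0,4]; indeg=(0,0,0,1,0,0,0,0,0)
step 5: output 5; order=[1,2,0,4,5]; indeg=(0,0,0,1,0,0,0,0,0)
step 6: output 6; order=[1,2,0,4,5,6]; indeg=(0,0,0,0,0,0,0,0,0)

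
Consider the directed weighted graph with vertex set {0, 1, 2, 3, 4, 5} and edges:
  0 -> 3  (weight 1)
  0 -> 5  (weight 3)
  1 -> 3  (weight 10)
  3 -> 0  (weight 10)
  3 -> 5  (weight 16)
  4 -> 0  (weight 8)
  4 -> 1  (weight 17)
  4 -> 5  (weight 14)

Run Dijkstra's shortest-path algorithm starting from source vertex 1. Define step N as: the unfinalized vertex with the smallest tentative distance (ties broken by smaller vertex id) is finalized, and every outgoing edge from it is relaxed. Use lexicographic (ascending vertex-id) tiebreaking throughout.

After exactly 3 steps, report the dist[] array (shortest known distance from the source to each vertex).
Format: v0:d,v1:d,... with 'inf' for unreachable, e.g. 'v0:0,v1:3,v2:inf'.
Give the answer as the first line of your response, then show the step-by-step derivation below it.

v0:20,v1:0,v2:inf,v3:10,v4:inf,v5:23

step 1: dist = v0:inf,v1:0,v2:inf,v3:10,v4:inf,v5:inf
step 2: dist = v0:20,v1:0,v2:inf,v3:10,v4:inf,v5:26
step 3: dist = v0:20,v1:0,v2:inf,v3:10,v4:inf,v5:23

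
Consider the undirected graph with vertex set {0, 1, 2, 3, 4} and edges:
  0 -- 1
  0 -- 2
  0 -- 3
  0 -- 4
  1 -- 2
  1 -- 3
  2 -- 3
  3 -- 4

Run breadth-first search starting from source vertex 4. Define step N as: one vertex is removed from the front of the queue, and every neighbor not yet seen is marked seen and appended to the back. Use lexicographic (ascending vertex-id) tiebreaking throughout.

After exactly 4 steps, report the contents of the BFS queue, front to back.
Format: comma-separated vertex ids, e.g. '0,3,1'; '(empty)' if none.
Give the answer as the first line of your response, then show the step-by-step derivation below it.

2

step 1: dequeue 4; queue=[0,3]; order=4
step 2: dequeue 0; queue=[3,1,2]; order=4,0
step 3: dequeue 3; queue=[1,2]; order=4,0,3
step 4: dequeue 1; queue=[2]; order=4,0,3,1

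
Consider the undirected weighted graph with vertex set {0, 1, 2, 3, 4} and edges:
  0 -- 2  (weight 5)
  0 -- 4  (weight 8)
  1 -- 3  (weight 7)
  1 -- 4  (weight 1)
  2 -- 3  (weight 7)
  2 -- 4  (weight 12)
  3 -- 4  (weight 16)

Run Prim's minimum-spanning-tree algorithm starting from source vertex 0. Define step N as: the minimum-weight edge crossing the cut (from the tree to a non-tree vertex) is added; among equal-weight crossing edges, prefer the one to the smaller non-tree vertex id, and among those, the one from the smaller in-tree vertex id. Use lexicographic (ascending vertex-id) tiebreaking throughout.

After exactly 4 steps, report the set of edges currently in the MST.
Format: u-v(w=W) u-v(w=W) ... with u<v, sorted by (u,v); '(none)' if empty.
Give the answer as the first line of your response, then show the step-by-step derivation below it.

0-2(w=5) 1-3(w=7) 1-4(w=1) 2-3(w=7)

step 1: add edge 0-2 (w=5); MST = {0-2(w=5)}
step 2: add edge 2-3 (w=7); MST = {0-2(w=5) 2-3(w=7)}
step 3: add edge 1-3 (w=7); MST = {0-2(w=5) 1-3(w=7) 2-3(w=7)}
step 4: add edge 1-4 (w=1); MST = {0-2(w=5) 1-3(w=7) 1-4(w=1) 2-3(w=7)}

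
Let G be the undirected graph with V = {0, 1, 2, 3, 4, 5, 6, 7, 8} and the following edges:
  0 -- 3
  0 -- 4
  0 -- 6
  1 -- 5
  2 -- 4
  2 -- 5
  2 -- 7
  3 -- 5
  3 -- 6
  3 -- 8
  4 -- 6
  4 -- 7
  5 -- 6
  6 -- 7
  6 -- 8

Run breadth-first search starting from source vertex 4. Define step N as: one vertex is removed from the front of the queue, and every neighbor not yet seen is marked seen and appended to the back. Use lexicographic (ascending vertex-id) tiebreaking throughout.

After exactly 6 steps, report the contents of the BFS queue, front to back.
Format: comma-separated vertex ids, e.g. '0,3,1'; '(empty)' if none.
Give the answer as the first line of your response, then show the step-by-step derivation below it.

5,8

step 1: dequeue 4; queue=[0,2,6,7]; order=4
step 2: dequeue 0; queue=[2,6,7,3]; order=4,0
step 3: dequeue 2; queue=[6,7,3,5]; order=4,0,2
step 4: dequeue 6; queue=[7,3,5,8]; order=4,0,2,6
step 5: dequeue 7; queue=[3,5,8]; order=4,0,2,6,7
step 6: dequeue 3; queue=[5,8]; order=4,0,2,6,7,3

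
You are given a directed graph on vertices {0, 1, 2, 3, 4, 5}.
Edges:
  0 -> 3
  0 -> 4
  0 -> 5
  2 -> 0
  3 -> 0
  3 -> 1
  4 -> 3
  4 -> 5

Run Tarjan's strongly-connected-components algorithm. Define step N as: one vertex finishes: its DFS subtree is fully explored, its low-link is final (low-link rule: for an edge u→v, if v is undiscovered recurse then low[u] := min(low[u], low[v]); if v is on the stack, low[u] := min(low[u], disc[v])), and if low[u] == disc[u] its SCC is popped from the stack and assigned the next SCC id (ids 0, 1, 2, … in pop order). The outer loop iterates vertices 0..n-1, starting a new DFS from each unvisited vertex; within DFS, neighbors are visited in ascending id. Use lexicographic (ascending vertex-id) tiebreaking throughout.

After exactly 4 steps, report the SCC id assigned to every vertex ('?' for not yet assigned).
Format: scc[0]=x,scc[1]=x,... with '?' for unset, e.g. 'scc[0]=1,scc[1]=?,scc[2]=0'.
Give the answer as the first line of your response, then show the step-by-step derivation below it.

scc[0]=?,scc[1]=0,scc[2]=?,scc[3]=?,scc[4]=?,scc[5]=1

step 1: low=(low[0]=0,low[1]=2,low[2]=?,low[3]=0,low[4]=?,low[5]=?); scc=(scc[0]=?,scc[1]=0,scc[2]=?,scc[3]=?,scc[4]=?,scc[5]=?)
step 2: low=(low[0]=0,low[1]=2,low[2]=?,low[3]=0,low[4]=?,low[5]=?); scc=(scc[0]=?,scc[1]=0,scc[2]=?,scc[3]=?,scc[4]=?,scc[5]=?)
step 3: low=(low[0]=0,low[1]=2,low[2]=?,low[3]=0,low[4]=1,low[5]=4); scc=(scc[0]=?,scc[1]=0,scc[2]=?,scc[3]=?,scc[4]=?,scc[5]=1)
step 4: low=(low[0]=0,low[1]=2,low[2]=?,low[3]=0,low[4]=1,low[5]=4); scc=(scc[0]=?,scc[1]=0,scc[2]=?,scc[3]=?,scc[4]=?,scc[5]=1)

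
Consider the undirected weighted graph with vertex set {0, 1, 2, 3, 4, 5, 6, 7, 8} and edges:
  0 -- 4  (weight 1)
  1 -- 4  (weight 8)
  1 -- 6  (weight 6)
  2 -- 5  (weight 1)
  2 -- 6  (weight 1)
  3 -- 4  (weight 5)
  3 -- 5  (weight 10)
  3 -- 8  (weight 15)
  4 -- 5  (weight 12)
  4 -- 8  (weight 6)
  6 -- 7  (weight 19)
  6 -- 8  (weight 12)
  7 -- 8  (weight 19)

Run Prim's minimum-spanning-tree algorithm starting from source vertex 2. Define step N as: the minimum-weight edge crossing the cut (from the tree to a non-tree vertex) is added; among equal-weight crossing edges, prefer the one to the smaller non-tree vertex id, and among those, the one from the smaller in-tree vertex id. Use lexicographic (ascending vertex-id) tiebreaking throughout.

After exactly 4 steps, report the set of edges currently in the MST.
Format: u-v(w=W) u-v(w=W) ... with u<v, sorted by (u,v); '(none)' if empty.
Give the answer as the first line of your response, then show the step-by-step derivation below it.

1-4(w=8) 1-6(w=6) 2-5(w=1) 2-6(w=1)

step 1: add edge 2-5 (w=1); MST = {2-5(w=1)}
step 2: add edge 2-6 (w=1); MST = {2-5(w=1) 2-6(w=1)}
step 3: add edge 1-6 (w=6); MST = {1-6(w=6) 2-5(w=1) 2-6(w=1)}
step 4: add edge 1-4 (w=8); MST = {1-4(w=8) 1-6(w=6) 2-5(w=1) 2-6(w=1)}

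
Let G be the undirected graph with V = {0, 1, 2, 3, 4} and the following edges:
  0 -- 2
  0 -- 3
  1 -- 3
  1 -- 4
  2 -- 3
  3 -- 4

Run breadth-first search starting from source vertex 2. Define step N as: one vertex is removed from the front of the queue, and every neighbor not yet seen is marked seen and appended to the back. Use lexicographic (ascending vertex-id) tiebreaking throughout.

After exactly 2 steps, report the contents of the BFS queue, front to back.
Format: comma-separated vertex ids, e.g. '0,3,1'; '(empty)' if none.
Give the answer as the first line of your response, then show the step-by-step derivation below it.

3

step 1: dequeue 2; queue=[0,3]; order=2
step 2: dequeue 0; queue=[3]; order=2,0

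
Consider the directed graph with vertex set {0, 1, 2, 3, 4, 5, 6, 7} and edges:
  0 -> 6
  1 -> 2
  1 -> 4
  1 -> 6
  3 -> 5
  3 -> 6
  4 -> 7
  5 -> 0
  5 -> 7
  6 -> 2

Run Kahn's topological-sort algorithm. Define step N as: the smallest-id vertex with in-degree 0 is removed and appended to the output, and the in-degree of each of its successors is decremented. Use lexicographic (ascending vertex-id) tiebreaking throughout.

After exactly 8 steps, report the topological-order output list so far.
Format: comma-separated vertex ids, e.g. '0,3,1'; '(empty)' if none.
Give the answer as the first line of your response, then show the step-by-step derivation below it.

1,3,4,5,0,6,2,7

step 1: output 1; order=[1]; indeg=(1,0,1,0,0,1,2,2)
step 2: output 3; order=[1,3]; indeg=(1,0,1,0,0,0,1,2)
step 3: output 4; order=[1,3,4]; indeg=(1,0,1,0,0,0,1,1)
step 4: output 5; order=[1,3,4,5]; indeg=(0,0,1,0,0,0,1,0)
step 5: output 0; order=[1,3,4,5,0]; indeg=(0,0,1,0,0,0,0,0)
step 6: output 6; order=[1,3,4,5,0,6]; indeg=(0,0,0,0,0,0,0,0)
step 7: output 2; order=[1,3,4,5,0,6,2]; indeg=(0,0,0,0,0,0,0,0)
step 8: output 7; order=[1,3,4,5,0,6,2,7]; indeg=(0,0,0,0,0,0,0,0)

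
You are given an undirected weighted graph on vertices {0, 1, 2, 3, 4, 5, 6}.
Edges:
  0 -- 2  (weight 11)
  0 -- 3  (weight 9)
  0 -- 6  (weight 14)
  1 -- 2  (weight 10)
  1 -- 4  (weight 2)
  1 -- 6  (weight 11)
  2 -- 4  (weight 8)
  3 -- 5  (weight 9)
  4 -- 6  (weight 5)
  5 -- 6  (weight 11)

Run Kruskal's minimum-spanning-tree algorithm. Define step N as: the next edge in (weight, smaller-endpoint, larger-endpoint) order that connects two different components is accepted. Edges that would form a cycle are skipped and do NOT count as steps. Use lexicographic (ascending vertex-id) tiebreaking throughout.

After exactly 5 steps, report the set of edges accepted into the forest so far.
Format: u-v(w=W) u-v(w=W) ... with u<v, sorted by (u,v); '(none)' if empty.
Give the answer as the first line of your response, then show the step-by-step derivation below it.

0-3(w=9) 1-4(w=2) 2-4(w=8) 3-5(w=9) 4-6(w=5)

step 1: add edge 1-4 (w=2); MST = {1-4(w=2)}
step 2: add edge 4-6 (w=5); MST = {1-4(w=2) 4-6(w=5)}
step 3: add edge 2-4 (w=8); MST = {1-4(w=2) 2-4(w=8) 4-6(w=5)}
step 4: add edge 0-3 (w=9); MST = {0-3(w=9) 1-4(w=2) 2-4(w=8) 4-6(w=5)}
step 5: add edge 3-5 (w=9); MST = {0-3(w=9) 1-4(w=2) 2-4(w=8) 3-5(w=9) 4-6(w=5)}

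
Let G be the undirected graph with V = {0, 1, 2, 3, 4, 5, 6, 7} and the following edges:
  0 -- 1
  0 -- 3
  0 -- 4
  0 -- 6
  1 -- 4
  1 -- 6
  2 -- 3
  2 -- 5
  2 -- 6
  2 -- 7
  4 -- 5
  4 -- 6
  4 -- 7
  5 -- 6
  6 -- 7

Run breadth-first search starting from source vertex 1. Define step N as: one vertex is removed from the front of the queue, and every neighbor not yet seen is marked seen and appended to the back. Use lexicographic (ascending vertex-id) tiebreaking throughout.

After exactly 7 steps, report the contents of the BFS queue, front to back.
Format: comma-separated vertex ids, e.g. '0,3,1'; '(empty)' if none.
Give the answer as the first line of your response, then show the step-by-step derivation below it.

2

step 1: dequeue 1; queue=[0,4,6]; order=1
step 2: dequeue 0; queue=[4,6,3]; order=1,0
step 3: dequeue 4; queue=[6,3,5,7]; order=1,0,4
step 4: dequeue 6; queue=[3,5,7,2]; order=1,0,4,6
step 5: dequeue 3; queue=[5,7,2]; order=1,0,4,6,3
step 6: dequeue 5; queue=[7,2]; order=1,0,4,6,3,5
step 7: dequeue 7; queue=[2]; order=1,0,4,6,3,5,7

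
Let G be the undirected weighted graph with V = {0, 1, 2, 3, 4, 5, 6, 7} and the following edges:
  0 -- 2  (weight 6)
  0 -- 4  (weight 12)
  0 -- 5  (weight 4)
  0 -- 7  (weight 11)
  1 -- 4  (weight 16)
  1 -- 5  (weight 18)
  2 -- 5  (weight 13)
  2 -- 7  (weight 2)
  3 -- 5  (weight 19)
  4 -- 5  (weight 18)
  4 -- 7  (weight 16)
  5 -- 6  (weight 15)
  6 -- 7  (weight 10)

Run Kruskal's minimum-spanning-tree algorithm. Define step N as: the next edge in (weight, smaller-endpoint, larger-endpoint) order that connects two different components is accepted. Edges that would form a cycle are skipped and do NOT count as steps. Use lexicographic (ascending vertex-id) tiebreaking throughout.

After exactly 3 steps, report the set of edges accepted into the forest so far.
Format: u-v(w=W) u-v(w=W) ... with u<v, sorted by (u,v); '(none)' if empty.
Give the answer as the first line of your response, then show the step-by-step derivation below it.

0-2(w=6) 0-5(w=4) 2-7(w=2)

step 1: add edge 2-7 (w=2); MST = {2-7(w=2)}
step 2: add edge 0-5 (w=4); MST = {0-5(w=4) 2-7(w=2)}
step 3: add edge 0-2 (w=6); MST = {0-2(w=6) 0-5(w=4) 2-7(w=2)}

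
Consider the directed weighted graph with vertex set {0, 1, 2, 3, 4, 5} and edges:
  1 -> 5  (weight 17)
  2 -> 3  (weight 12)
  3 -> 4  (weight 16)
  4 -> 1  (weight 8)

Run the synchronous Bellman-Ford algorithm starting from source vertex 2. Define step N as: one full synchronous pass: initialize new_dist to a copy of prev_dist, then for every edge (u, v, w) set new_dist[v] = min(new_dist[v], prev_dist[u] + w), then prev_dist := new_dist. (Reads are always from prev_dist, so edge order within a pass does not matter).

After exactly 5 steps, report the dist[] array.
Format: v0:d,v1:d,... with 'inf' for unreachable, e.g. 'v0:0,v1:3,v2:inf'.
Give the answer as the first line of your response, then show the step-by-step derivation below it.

v0:inf,v1:36,v2:0,v3:12,v4:28,v5:53

step 1: dist = v0:inf,v1:inf,v2:0,v3:12,v4:inf,v5:inf
step 2: dist = v0:inf,v1:inf,v2:0,v3:12,v4:28,v5:inf
step 3: dist = v0:inf,v1:36,v2:0,v3:12,v4:28,v5:inf
step 4: dist = v0:inf,v1:36,v2:0,v3:12,v4:28,v5:53
step 5: dist = v0:inf,v1:36,v2:0,v3:12,v4:28,v5:53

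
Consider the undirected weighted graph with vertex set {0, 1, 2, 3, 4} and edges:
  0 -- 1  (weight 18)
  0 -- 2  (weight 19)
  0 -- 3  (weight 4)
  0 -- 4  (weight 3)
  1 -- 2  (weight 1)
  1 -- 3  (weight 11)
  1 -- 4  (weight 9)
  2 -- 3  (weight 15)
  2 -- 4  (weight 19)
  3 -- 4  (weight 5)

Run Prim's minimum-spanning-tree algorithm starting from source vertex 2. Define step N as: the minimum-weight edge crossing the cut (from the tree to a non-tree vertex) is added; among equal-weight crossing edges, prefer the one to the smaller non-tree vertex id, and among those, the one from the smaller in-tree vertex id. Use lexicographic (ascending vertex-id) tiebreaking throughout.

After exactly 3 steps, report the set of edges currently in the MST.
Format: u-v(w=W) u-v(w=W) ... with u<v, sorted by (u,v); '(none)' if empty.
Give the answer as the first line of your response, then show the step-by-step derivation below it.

0-4(w=3) 1-2(w=1) 1-4(w=9)

step 1: add edge 1-2 (w=1); MST = {1-2(w=1)}
step 2: add edge 1-4 (w=9); MST = {1-2(w=1) 1-4(w=9)}
step 3: add edge 0-4 (w=3); MST = {0-4(w=3) 1-2(w=1) 1-4(w=9)}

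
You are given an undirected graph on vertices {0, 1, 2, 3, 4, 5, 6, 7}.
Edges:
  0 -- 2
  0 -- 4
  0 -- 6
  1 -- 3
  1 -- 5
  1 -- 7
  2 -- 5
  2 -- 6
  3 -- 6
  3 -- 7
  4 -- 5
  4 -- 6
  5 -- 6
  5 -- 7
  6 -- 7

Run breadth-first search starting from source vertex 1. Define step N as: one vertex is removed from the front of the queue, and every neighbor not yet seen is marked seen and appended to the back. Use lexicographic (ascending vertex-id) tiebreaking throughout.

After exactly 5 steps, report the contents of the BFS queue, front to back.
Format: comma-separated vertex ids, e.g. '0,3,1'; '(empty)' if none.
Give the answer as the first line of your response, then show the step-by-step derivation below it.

2,4,0

step 1: dequeue 1; queue=[3,5,7]; order=1
step 2: dequeue 3; queue=[5,7,6]; order=1,3
step 3: dequeue 5; queue=[7,6,2,4]; order=1,3,5
step 4: dequeue 7; queue=[6,2,4]; order=1,3,5,7
step 5: dequeue 6; queue=[2,4,0]; order=1,3,5,7,6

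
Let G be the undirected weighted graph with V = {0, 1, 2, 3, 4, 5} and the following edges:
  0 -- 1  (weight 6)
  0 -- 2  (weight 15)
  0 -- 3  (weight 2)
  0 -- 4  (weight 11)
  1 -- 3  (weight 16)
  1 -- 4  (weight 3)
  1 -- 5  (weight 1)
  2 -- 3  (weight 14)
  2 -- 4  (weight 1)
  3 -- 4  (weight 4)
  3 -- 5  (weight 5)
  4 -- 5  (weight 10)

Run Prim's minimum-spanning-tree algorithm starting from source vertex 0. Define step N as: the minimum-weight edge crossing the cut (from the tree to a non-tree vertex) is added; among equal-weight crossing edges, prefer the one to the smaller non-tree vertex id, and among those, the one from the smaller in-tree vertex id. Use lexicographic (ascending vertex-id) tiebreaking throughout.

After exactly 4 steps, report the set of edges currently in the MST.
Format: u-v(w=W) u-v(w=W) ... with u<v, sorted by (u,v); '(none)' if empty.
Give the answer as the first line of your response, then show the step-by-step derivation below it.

0-3(w=2) 1-4(w=3) 2-4(w=1) 3-4(w=4)

step 1: add edge 0-3 (w=2); MST = {0-3(w=2)}
step 2: add edge 3-4 (w=4); MST = {0-3(w=2) 3-4(w=4)}
step 3: add edge 2-4 (w=1); MST = {0-3(w=2) 2-4(w=1) 3-4(w=4)}
step 4: add edge 1-4 (w=3); MST = {0-3(w=2) 1-4(w=3) 2-4(w=1) 3-4(w=4)}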